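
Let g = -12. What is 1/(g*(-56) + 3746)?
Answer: 1/4418 ≈ 0.00022635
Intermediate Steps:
1/(g*(-56) + 3746) = 1/(-12*(-56) + 3746) = 1/(672 + 3746) = 1/4418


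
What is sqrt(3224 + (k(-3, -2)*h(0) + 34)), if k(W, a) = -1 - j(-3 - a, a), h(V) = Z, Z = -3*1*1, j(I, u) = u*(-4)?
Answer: 3*sqrt(365) ≈ 57.315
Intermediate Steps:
j(I, u) = -4*u
Z = -3 (Z = -3*1 = -3)
h(V) = -3
k(W, a) = -1 + 4*a (k(W, a) = -1 - (-4)*a = -1 + 4*a)
sqrt(3224 + (k(-3, -2)*h(0) + 34)) = sqrt(3224 + ((-1 + 4*(-2))*(-3) + 34)) = sqrt(3224 + ((-1 - 8)*(-3) + 34)) = sqrt(3224 + (-9*(-3) + 34)) = sqrt(3224 + (27 + 34)) = sqrt(3224 + 61) = sqrt(3285) = 3*sqrt(365)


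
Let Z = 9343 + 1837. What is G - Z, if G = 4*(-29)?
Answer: -11296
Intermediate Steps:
G = -116
Z = 11180
G - Z = -116 - 1*11180 = -116 - 11180 = -11296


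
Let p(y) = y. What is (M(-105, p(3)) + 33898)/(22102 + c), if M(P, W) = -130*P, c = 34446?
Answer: 11887/14137 ≈ 0.84084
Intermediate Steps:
(M(-105, p(3)) + 33898)/(22102 + c) = (-130*(-105) + 33898)/(22102 + 34446) = (13650 + 33898)/56548 = 47548*(1/56548) = 11887/14137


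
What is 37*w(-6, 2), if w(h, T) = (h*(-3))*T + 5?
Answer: 1517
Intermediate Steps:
w(h, T) = 5 - 3*T*h (w(h, T) = (-3*h)*T + 5 = -3*T*h + 5 = 5 - 3*T*h)
37*w(-6, 2) = 37*(5 - 3*2*(-6)) = 37*(5 + 36) = 37*41 = 1517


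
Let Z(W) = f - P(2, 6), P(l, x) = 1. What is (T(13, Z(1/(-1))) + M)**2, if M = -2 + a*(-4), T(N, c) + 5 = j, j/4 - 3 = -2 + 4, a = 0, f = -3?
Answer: 169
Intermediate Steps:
j = 20 (j = 12 + 4*(-2 + 4) = 12 + 4*2 = 12 + 8 = 20)
Z(W) = -4 (Z(W) = -3 - 1*1 = -3 - 1 = -4)
T(N, c) = 15 (T(N, c) = -5 + 20 = 15)
M = -2 (M = -2 + 0*(-4) = -2 + 0 = -2)
(T(13, Z(1/(-1))) + M)**2 = (15 - 2)**2 = 13**2 = 169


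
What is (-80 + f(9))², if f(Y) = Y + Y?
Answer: 3844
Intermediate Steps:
f(Y) = 2*Y
(-80 + f(9))² = (-80 + 2*9)² = (-80 + 18)² = (-62)² = 3844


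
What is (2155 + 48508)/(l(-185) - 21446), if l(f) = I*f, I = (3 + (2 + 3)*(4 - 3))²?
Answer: -50663/33286 ≈ -1.5221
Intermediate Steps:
I = 64 (I = (3 + 5*1)² = (3 + 5)² = 8² = 64)
l(f) = 64*f
(2155 + 48508)/(l(-185) - 21446) = (2155 + 48508)/(64*(-185) - 21446) = 50663/(-11840 - 21446) = 50663/(-33286) = 50663*(-1/33286) = -50663/33286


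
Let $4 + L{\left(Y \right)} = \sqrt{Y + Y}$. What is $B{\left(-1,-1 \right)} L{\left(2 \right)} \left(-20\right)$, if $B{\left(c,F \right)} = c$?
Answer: $-40$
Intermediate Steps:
$L{\left(Y \right)} = -4 + \sqrt{2} \sqrt{Y}$ ($L{\left(Y \right)} = -4 + \sqrt{Y + Y} = -4 + \sqrt{2 Y} = -4 + \sqrt{2} \sqrt{Y}$)
$B{\left(-1,-1 \right)} L{\left(2 \right)} \left(-20\right) = - (-4 + \sqrt{2} \sqrt{2}) \left(-20\right) = - (-4 + 2) \left(-20\right) = \left(-1\right) \left(-2\right) \left(-20\right) = 2 \left(-20\right) = -40$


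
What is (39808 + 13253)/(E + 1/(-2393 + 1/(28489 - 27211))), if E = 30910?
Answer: 162273962433/94530598952 ≈ 1.7166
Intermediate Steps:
(39808 + 13253)/(E + 1/(-2393 + 1/(28489 - 27211))) = (39808 + 13253)/(30910 + 1/(-2393 + 1/(28489 - 27211))) = 53061/(30910 + 1/(-2393 + 1/1278)) = 53061/(30910 + 1/(-3058253/1278)) = 53061/(30910 - 1278/3058253) = 53061/(94530598952/3058253) = 53061*(3058253/94530598952) = 162273962433/94530598952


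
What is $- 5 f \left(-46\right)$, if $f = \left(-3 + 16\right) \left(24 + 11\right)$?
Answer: $104650$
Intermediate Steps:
$f = 455$ ($f = 13 \cdot 35 = 455$)
$- 5 f \left(-46\right) = \left(-5\right) 455 \left(-46\right) = \left(-2275\right) \left(-46\right) = 104650$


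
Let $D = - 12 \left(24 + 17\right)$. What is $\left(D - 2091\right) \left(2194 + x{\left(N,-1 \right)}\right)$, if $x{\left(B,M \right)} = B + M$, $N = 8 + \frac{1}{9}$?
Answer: $-5685470$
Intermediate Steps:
$N = \frac{73}{9}$ ($N = 8 + \frac{1}{9} = \frac{73}{9} \approx 8.1111$)
$D = -492$ ($D = \left(-12\right) 41 = -492$)
$\left(D - 2091\right) \left(2194 + x{\left(N,-1 \right)}\right) = \left(-492 - 2091\right) \left(2194 + \left(\frac{73}{9} - 1\right)\right) = - 2583 \left(2194 + \frac{64}{9}\right) = \left(-2583\right) \frac{19810}{9} = -5685470$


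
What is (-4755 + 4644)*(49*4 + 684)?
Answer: -97680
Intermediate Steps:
(-4755 + 4644)*(49*4 + 684) = -111*(196 + 684) = -111*880 = -97680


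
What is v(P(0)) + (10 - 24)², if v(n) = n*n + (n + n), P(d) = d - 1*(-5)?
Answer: 231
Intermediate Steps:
P(d) = 5 + d (P(d) = d + 5 = 5 + d)
v(n) = n² + 2*n
v(P(0)) + (10 - 24)² = (5 + 0)*(2 + (5 + 0)) + (10 - 24)² = 5*(2 + 5) + (-14)² = 5*7 + 196 = 35 + 196 = 231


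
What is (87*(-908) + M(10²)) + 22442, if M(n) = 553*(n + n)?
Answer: 54046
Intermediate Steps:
M(n) = 1106*n (M(n) = 553*(2*n) = 1106*n)
(87*(-908) + M(10²)) + 22442 = (87*(-908) + 1106*10²) + 22442 = (-78996 + 1106*100) + 22442 = (-78996 + 110600) + 22442 = 31604 + 22442 = 54046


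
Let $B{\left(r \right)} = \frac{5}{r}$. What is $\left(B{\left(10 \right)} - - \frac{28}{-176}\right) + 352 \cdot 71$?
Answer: $\frac{1099663}{44} \approx 24992.0$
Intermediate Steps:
$\left(B{\left(10 \right)} - - \frac{28}{-176}\right) + 352 \cdot 71 = \left(\frac{5}{10} - - \frac{28}{-176}\right) + 352 \cdot 71 = \left(5 \cdot \frac{1}{10} - \left(-28\right) \left(- \frac{1}{176}\right)\right) + 24992 = \left(\frac{1}{2} - \frac{7}{44}\right) + 24992 = \frac{15}{44} + 24992 = \frac{1099663}{44}$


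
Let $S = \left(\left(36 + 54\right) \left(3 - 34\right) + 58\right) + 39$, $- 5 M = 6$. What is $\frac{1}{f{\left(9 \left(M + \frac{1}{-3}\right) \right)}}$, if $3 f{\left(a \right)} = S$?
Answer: $- \frac{3}{2693} \approx -0.001114$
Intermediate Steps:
$M = - \frac{6}{5}$ ($M = \left(- \frac{1}{5}\right) 6 = - \frac{6}{5} \approx -1.2$)
$S = -2693$ ($S = \left(90 \left(-31\right) + 58\right) + 39 = \left(-2790 + 58\right) + 39 = -2732 + 39 = -2693$)
$f{\left(a \right)} = - \frac{2693}{3}$ ($f{\left(a \right)} = \frac{1}{3} \left(-2693\right) = - \frac{2693}{3}$)
$\frac{1}{f{\left(9 \left(M + \frac{1}{-3}\right) \right)}} = \frac{1}{- \frac{2693}{3}} = - \frac{3}{2693}$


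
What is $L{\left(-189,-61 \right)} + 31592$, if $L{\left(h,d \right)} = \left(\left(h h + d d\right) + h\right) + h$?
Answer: $70656$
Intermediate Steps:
$L{\left(h,d \right)} = d^{2} + h^{2} + 2 h$ ($L{\left(h,d \right)} = \left(\left(h^{2} + d^{2}\right) + h\right) + h = \left(\left(d^{2} + h^{2}\right) + h\right) + h = \left(h + d^{2} + h^{2}\right) + h = d^{2} + h^{2} + 2 h$)
$L{\left(-189,-61 \right)} + 31592 = \left(\left(-61\right)^{2} + \left(-189\right)^{2} + 2 \left(-189\right)\right) + 31592 = \left(3721 + 35721 - 378\right) + 31592 = 39064 + 31592 = 70656$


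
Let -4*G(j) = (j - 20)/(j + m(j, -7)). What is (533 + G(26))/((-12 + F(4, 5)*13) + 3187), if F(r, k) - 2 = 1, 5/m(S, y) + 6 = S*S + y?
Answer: 18379049/110838004 ≈ 0.16582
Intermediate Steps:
m(S, y) = 5/(-6 + y + S**2) (m(S, y) = 5/(-6 + (S*S + y)) = 5/(-6 + (S**2 + y)) = 5/(-6 + (y + S**2)) = 5/(-6 + y + S**2))
F(r, k) = 3 (F(r, k) = 2 + 1 = 3)
G(j) = -(-20 + j)/(4*(j + 5/(-13 + j**2))) (G(j) = -(j - 20)/(4*(j + 5/(-6 - 7 + j**2))) = -(-20 + j)/(4*(j + 5/(-13 + j**2))))
(533 + G(26))/((-12 + F(4, 5)*13) + 3187) = (533 - (-20 + 26)*(-13 + 26**2)/(20 + 4*26*(-13 + 26**2)))/((-12 + 3*13) + 3187) = (533 - 1*6*(-13 + 676)/(20 + 4*26*(-13 + 676)))/((-12 + 39) + 3187) = (533 - 1*6*663/(20 + 4*26*663))/(27 + 3187) = (533 - 1*6*663/(20 + 68952))/3214 = (533 - 1*6*663/68972)*(1/3214) = (533 - 1*1/68972*6*663)*(1/3214) = (533 - 1989/34486)*(1/3214) = (18379049/34486)*(1/3214) = 18379049/110838004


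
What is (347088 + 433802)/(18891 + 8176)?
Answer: 780890/27067 ≈ 28.850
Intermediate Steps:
(347088 + 433802)/(18891 + 8176) = 780890/27067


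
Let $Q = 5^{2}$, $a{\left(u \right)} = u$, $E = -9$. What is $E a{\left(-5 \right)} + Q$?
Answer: $70$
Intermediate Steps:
$Q = 25$
$E a{\left(-5 \right)} + Q = \left(-9\right) \left(-5\right) + 25 = 45 + 25 = 70$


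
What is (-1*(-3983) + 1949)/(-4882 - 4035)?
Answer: -5932/8917 ≈ -0.66525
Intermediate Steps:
(-1*(-3983) + 1949)/(-4882 - 4035) = (3983 + 1949)/(-8917) = 5932*(-1/8917) = -5932/8917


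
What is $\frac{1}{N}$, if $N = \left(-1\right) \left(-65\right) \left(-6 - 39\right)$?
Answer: $- \frac{1}{2925} \approx -0.00034188$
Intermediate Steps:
$N = -2925$ ($N = 65 \left(-6 - 39\right) = 65 \left(-45\right) = -2925$)
$\frac{1}{N} = \frac{1}{-2925} = - \frac{1}{2925}$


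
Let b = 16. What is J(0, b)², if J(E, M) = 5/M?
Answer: 25/256 ≈ 0.097656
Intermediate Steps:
J(0, b)² = (5/16)² = 25/256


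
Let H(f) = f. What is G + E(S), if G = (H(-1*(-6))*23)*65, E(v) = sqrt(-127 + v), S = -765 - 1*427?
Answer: 8970 + I*sqrt(1319) ≈ 8970.0 + 36.318*I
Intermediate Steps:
S = -1192 (S = -765 - 427 = -1192)
G = 8970 (G = (-1*(-6)*23)*65 = (6*23)*65 = 138*65 = 8970)
G + E(S) = 8970 + sqrt(-127 - 1192) = 8970 + sqrt(-1319) = 8970 + I*sqrt(1319)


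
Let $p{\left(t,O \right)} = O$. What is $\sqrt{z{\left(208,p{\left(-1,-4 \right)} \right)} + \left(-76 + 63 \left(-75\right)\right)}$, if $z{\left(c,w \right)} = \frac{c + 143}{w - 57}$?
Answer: $\frac{2 i \sqrt{4471483}}{61} \approx 69.331 i$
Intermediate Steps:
$z{\left(c,w \right)} = \frac{143 + c}{-57 + w}$
$\sqrt{z{\left(208,p{\left(-1,-4 \right)} \right)} + \left(-76 + 63 \left(-75\right)\right)} = \sqrt{\frac{143 + 208}{-57 - 4} + \left(-76 + 63 \left(-75\right)\right)} = \sqrt{\frac{1}{-61} \cdot 351 - 4801} = \sqrt{\left(- \frac{1}{61}\right) 351 - 4801} = \sqrt{- \frac{351}{61} - 4801} = \sqrt{- \frac{293212}{61}} = \frac{2 i \sqrt{4471483}}{61}$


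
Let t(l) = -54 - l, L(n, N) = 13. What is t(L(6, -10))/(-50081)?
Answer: 67/50081 ≈ 0.0013378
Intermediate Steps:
t(L(6, -10))/(-50081) = (-54 - 1*13)/(-50081) = (-54 - 13)*(-1/50081) = -67*(-1/50081) = 67/50081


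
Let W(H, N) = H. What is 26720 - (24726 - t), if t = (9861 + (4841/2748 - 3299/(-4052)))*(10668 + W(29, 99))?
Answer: 146859068162263/1391862 ≈ 1.0551e+8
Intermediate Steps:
t = 146856292789435/1391862 (t = (9861 + (4841/2748 - 3299/(-4052)))*(10668 + 29) = (9861 + (4841*(1/2748) - 3299*(-1/4052)))*10697 = (9861 + (4841/2748 + 3299/4052))*10697 = (9861 + 3585173/1391862)*10697 = (13728736355/1391862)*10697 = 146856292789435/1391862 ≈ 1.0551e+8)
26720 - (24726 - t) = 26720 - (24726 - 1*146856292789435/1391862) = 26720 - (24726 - 146856292789435/1391862) = 26720 - 1*(-146821877609623/1391862) = 26720 + 146821877609623/1391862 = 146859068162263/1391862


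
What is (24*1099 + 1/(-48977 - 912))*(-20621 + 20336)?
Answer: -375023594955/49889 ≈ -7.5172e+6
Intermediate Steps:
(24*1099 + 1/(-48977 - 912))*(-20621 + 20336) = (26376 + 1/(-49889))*(-285) = (26376 - 1/49889)*(-285) = (1315872263/49889)*(-285) = -375023594955/49889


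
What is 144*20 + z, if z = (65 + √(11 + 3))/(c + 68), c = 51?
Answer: 342785/119 + √14/119 ≈ 2880.6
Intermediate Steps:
z = 65/119 + √14/119 (z = (65 + √(11 + 3))/(51 + 68) = (65 + √14)/119 = (65 + √14)*(1/119) = 65/119 + √14/119 ≈ 0.57766)
144*20 + z = 144*20 + (65/119 + √14/119) = 2880 + (65/119 + √14/119) = 342785/119 + √14/119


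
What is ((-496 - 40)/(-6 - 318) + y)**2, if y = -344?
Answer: 768952900/6561 ≈ 1.1720e+5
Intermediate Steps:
((-496 - 40)/(-6 - 318) + y)**2 = ((-496 - 40)/(-6 - 318) - 344)**2 = (-536/(-324) - 344)**2 = (-536*(-1/324) - 344)**2 = (134/81 - 344)**2 = (-27730/81)**2 = 768952900/6561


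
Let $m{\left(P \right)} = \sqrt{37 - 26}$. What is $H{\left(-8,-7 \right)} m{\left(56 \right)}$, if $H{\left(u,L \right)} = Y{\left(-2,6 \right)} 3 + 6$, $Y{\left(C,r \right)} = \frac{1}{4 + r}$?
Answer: $\frac{63 \sqrt{11}}{10} \approx 20.895$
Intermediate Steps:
$m{\left(P \right)} = \sqrt{11}$
$H{\left(u,L \right)} = \frac{63}{10}$ ($H{\left(u,L \right)} = \frac{1}{4 + 6} \cdot 3 + 6 = \frac{1}{10} \cdot 3 + 6 = \frac{3}{10} + 6 = \frac{63}{10}$)
$H{\left(-8,-7 \right)} m{\left(56 \right)} = \frac{63 \sqrt{11}}{10}$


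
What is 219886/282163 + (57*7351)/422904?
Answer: 70406313695/39775953784 ≈ 1.7701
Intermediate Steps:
219886/282163 + (57*7351)/422904 = 219886*(1/282163) + 419007*(1/422904) = 219886/282163 + 139669/140968 = 70406313695/39775953784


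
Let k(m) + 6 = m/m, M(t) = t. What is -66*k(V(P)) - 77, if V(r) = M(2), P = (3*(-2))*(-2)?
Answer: 253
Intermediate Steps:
P = 12 (P = -6*(-2) = 12)
V(r) = 2
k(m) = -5 (k(m) = -6 + m/m = -6 + 1 = -5)
-66*k(V(P)) - 77 = -66*(-5) - 77 = 330 - 77 = 253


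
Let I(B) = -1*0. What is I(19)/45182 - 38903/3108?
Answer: -38903/3108 ≈ -12.517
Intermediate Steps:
I(B) = 0
I(19)/45182 - 38903/3108 = 0/45182 - 38903/3108 = 0*(1/45182) - 38903*1/3108 = 0 - 38903/3108 = -38903/3108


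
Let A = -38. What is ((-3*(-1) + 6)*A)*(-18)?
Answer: 6156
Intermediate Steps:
((-3*(-1) + 6)*A)*(-18) = ((-3*(-1) + 6)*(-38))*(-18) = ((3 + 6)*(-38))*(-18) = (9*(-38))*(-18) = -342*(-18) = 6156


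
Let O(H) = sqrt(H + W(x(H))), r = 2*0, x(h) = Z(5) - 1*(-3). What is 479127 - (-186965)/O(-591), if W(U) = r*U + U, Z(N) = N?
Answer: 479127 - 186965*I*sqrt(583)/583 ≈ 4.7913e+5 - 7743.3*I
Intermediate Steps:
x(h) = 8 (x(h) = 5 - 1*(-3) = 5 + 3 = 8)
r = 0
W(U) = U (W(U) = 0*U + U = 0 + U = U)
O(H) = sqrt(8 + H) (O(H) = sqrt(H + 8) = sqrt(8 + H))
479127 - (-186965)/O(-591) = 479127 - (-186965)/(sqrt(8 - 591)) = 479127 - (-186965)/(sqrt(-583)) = 479127 - (-186965)/(I*sqrt(583)) = 479127 - (-186965)*(-I*sqrt(583)/583) = 479127 - 186965*I*sqrt(583)/583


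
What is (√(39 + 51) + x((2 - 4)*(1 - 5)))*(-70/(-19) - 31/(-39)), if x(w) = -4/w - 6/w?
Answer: -16595/2964 + 3319*√10/247 ≈ 36.893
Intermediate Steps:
x(w) = -10/w
(√(39 + 51) + x((2 - 4)*(1 - 5)))*(-70/(-19) - 31/(-39)) = (√(39 + 51) - 10*1/((1 - 5)*(2 - 4)))*(-70/(-19) - 31/(-39)) = (√90 - 10/((-2*(-4))))*(-70*(-1/19) - 31*(-1/39)) = (3*√10 - 10/8)*(70/19 + 31/39) = (3*√10 - 10*⅛)*(3319/741) = (3*√10 - 5/4)*(3319/741) = (-5/4 + 3*√10)*(3319/741) = -16595/2964 + 3319*√10/247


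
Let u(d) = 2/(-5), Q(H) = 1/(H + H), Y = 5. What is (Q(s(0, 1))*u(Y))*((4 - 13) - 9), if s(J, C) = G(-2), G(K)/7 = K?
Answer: -9/35 ≈ -0.25714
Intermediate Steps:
G(K) = 7*K
s(J, C) = -14 (s(J, C) = 7*(-2) = -14)
Q(H) = 1/(2*H)
u(d) = -⅖ (u(d) = 2*(-⅕) = -⅖)
(Q(s(0, 1))*u(Y))*((4 - 13) - 9) = (((½)/(-14))*(-⅖))*((4 - 13) - 9) = (((½)*(-1/14))*(-⅖))*(-9 - 9) = -1/28*(-⅖)*(-18) = (1/70)*(-18) = -9/35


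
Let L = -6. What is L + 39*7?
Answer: 267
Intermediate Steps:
L + 39*7 = -6 + 39*7 = -6 + 273 = 267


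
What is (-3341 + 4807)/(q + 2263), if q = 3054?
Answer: 1466/5317 ≈ 0.27572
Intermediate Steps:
(-3341 + 4807)/(q + 2263) = (-3341 + 4807)/(3054 + 2263) = 1466/5317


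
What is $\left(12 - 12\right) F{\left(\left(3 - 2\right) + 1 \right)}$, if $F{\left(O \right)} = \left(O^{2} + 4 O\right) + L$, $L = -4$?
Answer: $0$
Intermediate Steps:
$F{\left(O \right)} = -4 + O^{2} + 4 O$ ($F{\left(O \right)} = \left(O^{2} + 4 O\right) - 4 = -4 + O^{2} + 4 O$)
$\left(12 - 12\right) F{\left(\left(3 - 2\right) + 1 \right)} = \left(12 - 12\right) \left(-4 + \left(\left(3 - 2\right) + 1\right)^{2} + 4 \left(\left(3 - 2\right) + 1\right)\right) = 0 \left(-4 + \left(1 + 1\right)^{2} + 4 \left(1 + 1\right)\right) = 0 \left(-4 + 2^{2} + 4 \cdot 2\right) = 0 \left(-4 + 4 + 8\right) = 0 \cdot 8 = 0$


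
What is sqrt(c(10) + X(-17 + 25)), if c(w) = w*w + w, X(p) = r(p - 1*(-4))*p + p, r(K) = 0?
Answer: sqrt(118) ≈ 10.863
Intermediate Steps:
X(p) = p (X(p) = 0*p + p = 0 + p = p)
c(w) = w + w**2 (c(w) = w**2 + w = w + w**2)
sqrt(c(10) + X(-17 + 25)) = sqrt(10*(1 + 10) + (-17 + 25)) = sqrt(10*11 + 8) = sqrt(110 + 8) = sqrt(118)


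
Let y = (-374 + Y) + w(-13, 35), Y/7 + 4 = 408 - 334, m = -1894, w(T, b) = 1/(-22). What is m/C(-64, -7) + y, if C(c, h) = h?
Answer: 59525/154 ≈ 386.53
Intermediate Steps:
w(T, b) = -1/22
Y = 490 (Y = -28 + 7*(408 - 334) = -28 + 7*74 = -28 + 518 = 490)
y = 2551/22 (y = (-374 + 490) - 1/22 = 116 - 1/22 = 2551/22 ≈ 115.95)
m/C(-64, -7) + y = -1894/(-7) + 2551/22 = -1894*(-⅐) + 2551/22 = 1894/7 + 2551/22 = 59525/154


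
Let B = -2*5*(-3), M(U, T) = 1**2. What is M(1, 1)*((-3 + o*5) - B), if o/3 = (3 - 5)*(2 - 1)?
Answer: -63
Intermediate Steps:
M(U, T) = 1
o = -6 (o = 3*((3 - 5)*(2 - 1)) = 3*(-2*1) = 3*(-2) = -6)
B = 30 (B = -10*(-3) = 30)
M(1, 1)*((-3 + o*5) - B) = 1*((-3 - 6*5) - 1*30) = 1*((-3 - 30) - 30) = 1*(-33 - 30) = 1*(-63) = -63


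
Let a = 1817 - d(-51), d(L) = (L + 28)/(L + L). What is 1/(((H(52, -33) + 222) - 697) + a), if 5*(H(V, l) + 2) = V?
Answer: 510/688589 ≈ 0.00074065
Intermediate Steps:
H(V, l) = -2 + V/5
d(L) = (28 + L)/(2*L) (d(L) = (28 + L)/((2*L)) = (28 + L)*(1/(2*L)) = (28 + L)/(2*L))
a = 185311/102 (a = 1817 - (28 - 51)/(2*(-51)) = 1817 - (-1)*(-23)/(2*51) = 1817 - 1*23/102 = 1817 - 23/102 = 185311/102 ≈ 1816.8)
1/(((H(52, -33) + 222) - 697) + a) = 1/((((-2 + (⅕)*52) + 222) - 697) + 185311/102) = 1/((((-2 + 52/5) + 222) - 697) + 185311/102) = 1/(((42/5 + 222) - 697) + 185311/102) = 1/((1152/5 - 697) + 185311/102) = 1/(-2333/5 + 185311/102) = 1/(688589/510) = 510/688589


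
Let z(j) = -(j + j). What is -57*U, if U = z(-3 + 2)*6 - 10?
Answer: -114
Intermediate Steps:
z(j) = -2*j
U = 2 (U = -2*(-3 + 2)*6 - 10 = -2*(-1)*6 - 10 = 2*6 - 10 = 12 - 10 = 2)
-57*U = -57*2 = -114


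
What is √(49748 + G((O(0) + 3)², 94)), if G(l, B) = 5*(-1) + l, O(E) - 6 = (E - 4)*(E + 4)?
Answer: 8*√778 ≈ 223.14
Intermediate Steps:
O(E) = 6 + (-4 + E)*(4 + E) (O(E) = 6 + (E - 4)*(E + 4) = 6 + (-4 + E)*(4 + E))
G(l, B) = -5 + l
√(49748 + G((O(0) + 3)², 94)) = √(49748 + (-5 + ((-10 + 0²) + 3)²)) = √(49748 + (-5 + ((-10 + 0) + 3)²)) = √(49748 + (-5 + (-10 + 3)²)) = √(49748 + (-5 + (-7)²)) = √(49748 + (-5 + 49)) = √(49748 + 44) = √49792 = 8*√778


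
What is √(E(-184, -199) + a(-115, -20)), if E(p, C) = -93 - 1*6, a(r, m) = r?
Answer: I*√214 ≈ 14.629*I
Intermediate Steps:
E(p, C) = -99 (E(p, C) = -93 - 6 = -99)
√(E(-184, -199) + a(-115, -20)) = √(-99 - 115) = √(-214) = I*√214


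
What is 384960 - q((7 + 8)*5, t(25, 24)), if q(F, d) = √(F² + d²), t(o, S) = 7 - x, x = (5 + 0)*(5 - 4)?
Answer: 384960 - √5629 ≈ 3.8489e+5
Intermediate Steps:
x = 5 (x = 5*1 = 5)
t(o, S) = 2 (t(o, S) = 7 - 1*5 = 7 - 5 = 2)
384960 - q((7 + 8)*5, t(25, 24)) = 384960 - √(((7 + 8)*5)² + 2²) = 384960 - √((15*5)² + 4) = 384960 - √(75² + 4) = 384960 - √(5625 + 4) = 384960 - √5629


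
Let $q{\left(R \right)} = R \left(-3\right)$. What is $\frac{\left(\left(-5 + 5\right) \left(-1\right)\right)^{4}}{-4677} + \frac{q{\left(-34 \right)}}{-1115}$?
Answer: $- \frac{102}{1115} \approx -0.09148$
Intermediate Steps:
$q{\left(R \right)} = - 3 R$
$\frac{\left(\left(-5 + 5\right) \left(-1\right)\right)^{4}}{-4677} + \frac{q{\left(-34 \right)}}{-1115} = \frac{\left(\left(-5 + 5\right) \left(-1\right)\right)^{4}}{-4677} + \frac{\left(-3\right) \left(-34\right)}{-1115} = \left(0 \left(-1\right)\right)^{4} \left(- \frac{1}{4677}\right) + 102 \left(- \frac{1}{1115}\right) = 0^{4} \left(- \frac{1}{4677}\right) - \frac{102}{1115} = 0 \left(- \frac{1}{4677}\right) - \frac{102}{1115} = 0 - \frac{102}{1115} = - \frac{102}{1115}$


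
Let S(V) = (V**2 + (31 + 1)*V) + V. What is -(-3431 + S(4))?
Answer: 3283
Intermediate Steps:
S(V) = V**2 + 33*V (S(V) = (V**2 + 32*V) + V = V**2 + 33*V)
-(-3431 + S(4)) = -(-3431 + 4*(33 + 4)) = -(-3431 + 4*37) = -(-3431 + 148) = -1*(-3283) = 3283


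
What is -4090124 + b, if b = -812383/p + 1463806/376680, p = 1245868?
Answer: -868864354319/212430 ≈ -4.0901e+6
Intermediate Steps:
b = 687001/212430 (b = -812383/1245868 + 1463806/376680 = -812383*1/1245868 + 1463806*(1/376680) = -253/388 + 17021/4380 = 687001/212430 ≈ 3.2340)
-4090124 + b = -4090124 + 687001/212430 = -868864354319/212430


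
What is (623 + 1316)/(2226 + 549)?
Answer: 1939/2775 ≈ 0.69874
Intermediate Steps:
(623 + 1316)/(2226 + 549) = 1939/2775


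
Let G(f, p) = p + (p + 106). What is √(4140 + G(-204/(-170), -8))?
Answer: 3*√470 ≈ 65.038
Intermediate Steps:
G(f, p) = 106 + 2*p (G(f, p) = p + (106 + p) = 106 + 2*p)
√(4140 + G(-204/(-170), -8)) = √(4140 + (106 + 2*(-8))) = √(4140 + (106 - 16)) = √(4140 + 90) = √4230 = 3*√470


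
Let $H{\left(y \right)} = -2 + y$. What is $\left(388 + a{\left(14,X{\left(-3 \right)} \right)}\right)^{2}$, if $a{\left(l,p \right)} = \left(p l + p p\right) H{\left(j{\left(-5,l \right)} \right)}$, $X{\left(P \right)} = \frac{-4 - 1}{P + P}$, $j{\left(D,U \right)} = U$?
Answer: $\frac{2588881}{9} \approx 2.8765 \cdot 10^{5}$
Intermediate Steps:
$X{\left(P \right)} = - \frac{5}{2 P}$
$a{\left(l,p \right)} = \left(-2 + l\right) \left(p^{2} + l p\right)$ ($a{\left(l,p \right)} = \left(p l + p p\right) \left(-2 + l\right) = \left(l p + p^{2}\right) \left(-2 + l\right) = \left(p^{2} + l p\right) \left(-2 + l\right) = \left(-2 + l\right) \left(p^{2} + l p\right)$)
$\left(388 + a{\left(14,X{\left(-3 \right)} \right)}\right)^{2} = \left(388 + - \frac{5}{2 \left(-3\right)} \left(-2 + 14\right) \left(14 - \frac{5}{2 \left(-3\right)}\right)\right)^{2} = \left(388 + \left(- \frac{5}{2}\right) \left(- \frac{1}{3}\right) 12 \left(14 - - \frac{5}{6}\right)\right)^{2} = \left(388 + \frac{5}{6} \cdot 12 \left(14 + \frac{5}{6}\right)\right)^{2} = \left(388 + \frac{5}{6} \cdot 12 \cdot \frac{89}{6}\right)^{2} = \left(388 + \frac{445}{3}\right)^{2} = \left(\frac{1609}{3}\right)^{2} = \frac{2588881}{9}$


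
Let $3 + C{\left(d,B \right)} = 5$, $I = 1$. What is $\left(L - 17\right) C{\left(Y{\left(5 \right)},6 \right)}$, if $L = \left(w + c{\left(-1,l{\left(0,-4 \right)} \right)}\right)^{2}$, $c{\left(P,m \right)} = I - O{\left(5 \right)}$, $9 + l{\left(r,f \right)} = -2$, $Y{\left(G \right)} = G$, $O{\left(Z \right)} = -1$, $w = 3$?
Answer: $16$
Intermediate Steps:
$l{\left(r,f \right)} = -11$ ($l{\left(r,f \right)} = -9 - 2 = -11$)
$c{\left(P,m \right)} = 2$ ($c{\left(P,m \right)} = 1 - -1 = 1 + 1 = 2$)
$C{\left(d,B \right)} = 2$ ($C{\left(d,B \right)} = -3 + 5 = 2$)
$L = 25$ ($L = \left(3 + 2\right)^{2} = 5^{2} = 25$)
$\left(L - 17\right) C{\left(Y{\left(5 \right)},6 \right)} = \left(25 - 17\right) 2 = 8 \cdot 2 = 16$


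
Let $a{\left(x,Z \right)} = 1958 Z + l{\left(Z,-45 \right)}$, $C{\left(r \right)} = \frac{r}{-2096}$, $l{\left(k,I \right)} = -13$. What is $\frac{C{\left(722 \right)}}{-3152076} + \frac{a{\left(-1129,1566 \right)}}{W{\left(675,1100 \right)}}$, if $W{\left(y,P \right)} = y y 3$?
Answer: $\frac{675257363731613}{301020105924000} \approx 2.2432$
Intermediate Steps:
$C{\left(r \right)} = - \frac{r}{2096}$ ($C{\left(r \right)} = r \left(- \frac{1}{2096}\right) = - \frac{r}{2096}$)
$W{\left(y,P \right)} = 3 y^{2}$ ($W{\left(y,P \right)} = y^{2} \cdot 3 = 3 y^{2}$)
$a{\left(x,Z \right)} = -13 + 1958 Z$ ($a{\left(x,Z \right)} = 1958 Z - 13 = -13 + 1958 Z$)
$\frac{C{\left(722 \right)}}{-3152076} + \frac{a{\left(-1129,1566 \right)}}{W{\left(675,1100 \right)}} = \frac{\left(- \frac{1}{2096}\right) 722}{-3152076} + \frac{-13 + 1958 \cdot 1566}{3 \cdot 675^{2}} = \left(- \frac{361}{1048}\right) \left(- \frac{1}{3152076}\right) + \frac{-13 + 3066228}{3 \cdot 455625} = \frac{361}{3303375648} + \frac{3066215}{1366875} = \frac{361}{3303375648} + 3066215 \cdot \frac{1}{1366875} = \frac{361}{3303375648} + \frac{613243}{273375} = \frac{675257363731613}{301020105924000}$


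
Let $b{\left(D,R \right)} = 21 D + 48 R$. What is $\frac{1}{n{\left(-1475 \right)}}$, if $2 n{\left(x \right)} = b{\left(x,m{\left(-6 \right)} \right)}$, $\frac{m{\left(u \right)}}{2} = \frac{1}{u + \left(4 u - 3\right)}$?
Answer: $- \frac{22}{340757} \approx -6.4562 \cdot 10^{-5}$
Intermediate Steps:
$m{\left(u \right)} = \frac{2}{-3 + 5 u}$ ($m{\left(u \right)} = \frac{2}{u + \left(4 u - 3\right)} = \frac{2}{u + \left(-3 + 4 u\right)} = \frac{2}{-3 + 5 u}$)
$n{\left(x \right)} = - \frac{16}{11} + \frac{21 x}{2}$ ($n{\left(x \right)} = \frac{21 x + 48 \frac{2}{-3 + 5 \left(-6\right)}}{2} = \frac{21 x + 48 \frac{2}{-3 - 30}}{2} = \frac{21 x + 48 \frac{2}{-33}}{2} = \frac{21 x + 48 \cdot 2 \left(- \frac{1}{33}\right)}{2} = \frac{21 x + 48 \left(- \frac{2}{33}\right)}{2} = \frac{21 x - \frac{32}{11}}{2} = \frac{- \frac{32}{11} + 21 x}{2} = - \frac{16}{11} + \frac{21 x}{2}$)
$\frac{1}{n{\left(-1475 \right)}} = \frac{1}{- \frac{16}{11} + \frac{21}{2} \left(-1475\right)} = \frac{1}{- \frac{16}{11} - \frac{30975}{2}} = \frac{1}{- \frac{340757}{22}} = - \frac{22}{340757}$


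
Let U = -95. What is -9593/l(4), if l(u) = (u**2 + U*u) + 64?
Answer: 9593/300 ≈ 31.977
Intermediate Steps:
l(u) = 64 + u**2 - 95*u (l(u) = (u**2 - 95*u) + 64 = 64 + u**2 - 95*u)
-9593/l(4) = -9593/(64 + 4**2 - 95*4) = -9593/(64 + 16 - 380) = -9593/(-300) = -9593*(-1/300) = 9593/300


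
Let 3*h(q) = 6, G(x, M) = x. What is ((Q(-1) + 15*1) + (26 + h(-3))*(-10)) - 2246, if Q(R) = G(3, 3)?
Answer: -2508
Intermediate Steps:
Q(R) = 3
h(q) = 2 (h(q) = (⅓)*6 = 2)
((Q(-1) + 15*1) + (26 + h(-3))*(-10)) - 2246 = ((3 + 15*1) + (26 + 2)*(-10)) - 2246 = ((3 + 15) + 28*(-10)) - 2246 = (18 - 280) - 2246 = -262 - 2246 = -2508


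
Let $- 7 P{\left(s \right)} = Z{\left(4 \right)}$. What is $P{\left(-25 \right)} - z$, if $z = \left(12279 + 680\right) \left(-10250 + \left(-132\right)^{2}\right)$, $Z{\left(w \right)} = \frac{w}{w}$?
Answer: $- \frac{650775063}{7} \approx -9.2968 \cdot 10^{7}$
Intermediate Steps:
$Z{\left(w \right)} = 1$
$P{\left(s \right)} = - \frac{1}{7}$ ($P{\left(s \right)} = \left(- \frac{1}{7}\right) 1 = - \frac{1}{7}$)
$z = 92967866$ ($z = 12959 \left(-10250 + 17424\right) = 12959 \cdot 7174 = 92967866$)
$P{\left(-25 \right)} - z = - \frac{1}{7} - 92967866 = - \frac{650775063}{7}$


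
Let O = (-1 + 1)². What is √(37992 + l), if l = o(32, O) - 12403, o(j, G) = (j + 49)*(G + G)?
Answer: √25589 ≈ 159.97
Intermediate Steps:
O = 0 (O = 0² = 0)
o(j, G) = 2*G*(49 + j) (o(j, G) = (49 + j)*(2*G) = 2*G*(49 + j))
l = -12403 (l = 2*0*(49 + 32) - 12403 = 2*0*81 - 12403 = 0 - 12403 = -12403)
√(37992 + l) = √(37992 - 12403) = √25589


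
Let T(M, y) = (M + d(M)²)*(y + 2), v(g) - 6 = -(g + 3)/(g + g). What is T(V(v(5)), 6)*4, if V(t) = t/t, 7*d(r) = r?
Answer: 1600/49 ≈ 32.653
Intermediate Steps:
v(g) = 6 - (3 + g)/(2*g) (v(g) = 6 - (g + 3)/(g + g) = 6 - (3 + g)/(2*g))
d(r) = r/7
V(t) = 1
T(M, y) = (2 + y)*(M + M²/49) (T(M, y) = (M + (M/7)²)*(y + 2) = (M + M²/49)*(2 + y) = (2 + y)*(M + M²/49))
T(V(v(5)), 6)*4 = ((1/49)*1*(98 + 2*1 + 49*6 + 1*6))*4 = ((1/49)*1*(98 + 2 + 294 + 6))*4 = ((1/49)*1*400)*4 = (400/49)*4 = 1600/49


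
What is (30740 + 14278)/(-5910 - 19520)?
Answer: -22509/12715 ≈ -1.7703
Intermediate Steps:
(30740 + 14278)/(-5910 - 19520) = 45018/(-25430) = 45018*(-1/25430) = -22509/12715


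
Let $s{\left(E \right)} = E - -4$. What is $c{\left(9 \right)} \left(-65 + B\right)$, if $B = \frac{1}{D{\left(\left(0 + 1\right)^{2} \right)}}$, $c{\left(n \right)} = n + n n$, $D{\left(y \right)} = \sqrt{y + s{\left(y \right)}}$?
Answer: $-5850 + 15 \sqrt{6} \approx -5813.3$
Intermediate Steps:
$s{\left(E \right)} = 4 + E$ ($s{\left(E \right)} = E + 4 = 4 + E$)
$D{\left(y \right)} = \sqrt{4 + 2 y}$ ($D{\left(y \right)} = \sqrt{y + \left(4 + y\right)} = \sqrt{4 + 2 y}$)
$c{\left(n \right)} = n + n^{2}$
$B = \frac{\sqrt{6}}{6}$ ($B = \frac{1}{\sqrt{4 + 2 \left(0 + 1\right)^{2}}} = \frac{1}{\sqrt{4 + 2 \cdot 1^{2}}} = \frac{1}{\sqrt{4 + 2 \cdot 1}} = \frac{1}{\sqrt{4 + 2}} = \frac{1}{\sqrt{6}} = \frac{\sqrt{6}}{6} \approx 0.40825$)
$c{\left(9 \right)} \left(-65 + B\right) = 9 \left(1 + 9\right) \left(-65 + \frac{\sqrt{6}}{6}\right) = 9 \cdot 10 \left(-65 + \frac{\sqrt{6}}{6}\right) = 90 \left(-65 + \frac{\sqrt{6}}{6}\right) = -5850 + 15 \sqrt{6}$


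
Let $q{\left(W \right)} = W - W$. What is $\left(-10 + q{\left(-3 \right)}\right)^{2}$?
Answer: $100$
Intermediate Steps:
$q{\left(W \right)} = 0$
$\left(-10 + q{\left(-3 \right)}\right)^{2} = \left(-10 + 0\right)^{2} = \left(-10\right)^{2} = 100$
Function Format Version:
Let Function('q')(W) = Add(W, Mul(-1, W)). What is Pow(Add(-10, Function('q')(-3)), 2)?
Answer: 100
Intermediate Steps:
Function('q')(W) = 0
Pow(Add(-10, Function('q')(-3)), 2) = Pow(Add(-10, 0), 2) = Pow(-10, 2) = 100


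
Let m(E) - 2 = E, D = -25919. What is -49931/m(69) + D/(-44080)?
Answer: -2199118231/3129680 ≈ -702.67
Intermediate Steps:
m(E) = 2 + E
-49931/m(69) + D/(-44080) = -49931/(2 + 69) - 25919/(-44080) = -49931/71 - 25919*(-1/44080) = -49931*1/71 + 25919/44080 = -49931/71 + 25919/44080 = -2199118231/3129680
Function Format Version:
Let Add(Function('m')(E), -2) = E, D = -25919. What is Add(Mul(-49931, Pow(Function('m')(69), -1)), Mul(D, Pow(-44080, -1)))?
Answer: Rational(-2199118231, 3129680) ≈ -702.67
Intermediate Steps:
Function('m')(E) = Add(2, E)
Add(Mul(-49931, Pow(Function('m')(69), -1)), Mul(D, Pow(-44080, -1))) = Add(Mul(-49931, Pow(Add(2, 69), -1)), Mul(-25919, Pow(-44080, -1))) = Add(Mul(-49931, Pow(71, -1)), Mul(-25919, Rational(-1, 44080))) = Add(Mul(-49931, Rational(1, 71)), Rational(25919, 44080)) = Add(Rational(-49931, 71), Rational(25919, 44080)) = Rational(-2199118231, 3129680)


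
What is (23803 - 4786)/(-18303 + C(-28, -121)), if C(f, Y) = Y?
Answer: -19017/18424 ≈ -1.0322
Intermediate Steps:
(23803 - 4786)/(-18303 + C(-28, -121)) = (23803 - 4786)/(-18303 - 121) = 19017/(-18424) = 19017*(-1/18424) = -19017/18424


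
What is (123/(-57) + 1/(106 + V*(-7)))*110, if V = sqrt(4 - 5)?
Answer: -10134762/42883 + 154*I/2257 ≈ -236.34 + 0.068232*I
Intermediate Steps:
V = I (V = sqrt(-1) = I ≈ 1.0*I)
(123/(-57) + 1/(106 + V*(-7)))*110 = (123/(-57) + 1/(106 + I*(-7)))*110 = (123*(-1/57) + 1/(106 - 7*I))*110 = (-41/19 + (106 + 7*I)/11285)*110 = -4510/19 + 22*(106 + 7*I)/2257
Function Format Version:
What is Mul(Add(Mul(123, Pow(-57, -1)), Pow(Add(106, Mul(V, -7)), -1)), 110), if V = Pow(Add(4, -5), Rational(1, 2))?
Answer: Add(Rational(-10134762, 42883), Mul(Rational(154, 2257), I)) ≈ Add(-236.34, Mul(0.068232, I))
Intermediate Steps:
V = I (V = Pow(-1, Rational(1, 2)) = I ≈ Mul(1.0000, I))
Mul(Add(Mul(123, Pow(-57, -1)), Pow(Add(106, Mul(V, -7)), -1)), 110) = Mul(Add(Mul(123, Pow(-57, -1)), Pow(Add(106, Mul(I, -7)), -1)), 110) = Mul(Add(Mul(123, Rational(-1, 57)), Pow(Add(106, Mul(-7, I)), -1)), 110) = Mul(Add(Rational(-41, 19), Mul(Rational(1, 11285), Add(106, Mul(7, I)))), 110) = Add(Rational(-4510, 19), Mul(Rational(22, 2257), Add(106, Mul(7, I))))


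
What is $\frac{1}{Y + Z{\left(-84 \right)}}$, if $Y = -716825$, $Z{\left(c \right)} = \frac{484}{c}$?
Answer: $- \frac{21}{15053446} \approx -1.395 \cdot 10^{-6}$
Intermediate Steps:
$\frac{1}{Y + Z{\left(-84 \right)}} = \frac{1}{-716825 + \frac{484}{-84}} = \frac{1}{-716825 + 484 \left(- \frac{1}{84}\right)} = \frac{1}{-716825 - \frac{121}{21}} = \frac{1}{- \frac{15053446}{21}} = - \frac{21}{15053446}$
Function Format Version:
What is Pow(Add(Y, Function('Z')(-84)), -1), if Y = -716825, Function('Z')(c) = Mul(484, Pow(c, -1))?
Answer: Rational(-21, 15053446) ≈ -1.3950e-6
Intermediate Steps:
Pow(Add(Y, Function('Z')(-84)), -1) = Pow(Add(-716825, Mul(484, Pow(-84, -1))), -1) = Pow(Add(-716825, Mul(484, Rational(-1, 84))), -1) = Pow(Add(-716825, Rational(-121, 21)), -1) = Pow(Rational(-15053446, 21), -1) = Rational(-21, 15053446)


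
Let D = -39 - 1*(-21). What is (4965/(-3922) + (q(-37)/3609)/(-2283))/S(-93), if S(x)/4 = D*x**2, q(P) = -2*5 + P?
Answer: 40908173521/20123280292331952 ≈ 2.0329e-6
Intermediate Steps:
q(P) = -10 + P
D = -18 (D = -39 + 21 = -18)
S(x) = -72*x**2 (S(x) = 4*(-18*x**2) = -72*x**2)
(4965/(-3922) + (q(-37)/3609)/(-2283))/S(-93) = (4965/(-3922) + ((-10 - 37)/3609)/(-2283))/((-72*(-93)**2)) = (4965*(-1/3922) - 47*1/3609*(-1/2283))/((-72*8649)) = (-4965/3922 - 47/3609*(-1/2283))/(-622728) = (-4965/3922 + 47/8239347)*(-1/622728) = -40908173521/32314718934*(-1/622728) = 40908173521/20123280292331952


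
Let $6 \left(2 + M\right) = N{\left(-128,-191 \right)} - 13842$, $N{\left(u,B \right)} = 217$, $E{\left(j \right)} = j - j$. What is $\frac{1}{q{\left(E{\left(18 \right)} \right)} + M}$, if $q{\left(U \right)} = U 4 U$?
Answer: $- \frac{6}{13637} \approx -0.00043998$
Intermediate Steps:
$E{\left(j \right)} = 0$
$M = - \frac{13637}{6}$ ($M = -2 + \frac{217 - 13842}{6} = -2 + \frac{1}{6} \left(-13625\right) = -2 - \frac{13625}{6} = - \frac{13637}{6} \approx -2272.8$)
$q{\left(U \right)} = 4 U^{2}$ ($q{\left(U \right)} = 4 U U = 4 U^{2}$)
$\frac{1}{q{\left(E{\left(18 \right)} \right)} + M} = \frac{1}{4 \cdot 0^{2} - \frac{13637}{6}} = \frac{1}{4 \cdot 0 - \frac{13637}{6}} = \frac{1}{0 - \frac{13637}{6}} = \frac{1}{- \frac{13637}{6}} = - \frac{6}{13637}$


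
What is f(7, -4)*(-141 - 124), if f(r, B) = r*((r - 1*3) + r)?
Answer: -20405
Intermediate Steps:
f(r, B) = r*(-3 + 2*r) (f(r, B) = r*((r - 3) + r) = r*((-3 + r) + r) = r*(-3 + 2*r))
f(7, -4)*(-141 - 124) = (7*(-3 + 2*7))*(-141 - 124) = (7*(-3 + 14))*(-265) = (7*11)*(-265) = 77*(-265) = -20405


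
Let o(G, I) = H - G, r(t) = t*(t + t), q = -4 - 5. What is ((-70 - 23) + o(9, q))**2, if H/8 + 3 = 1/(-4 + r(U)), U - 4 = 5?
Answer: 99002500/6241 ≈ 15863.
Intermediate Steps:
q = -9
U = 9 (U = 4 + 5 = 9)
r(t) = 2*t**2 (r(t) = t*(2*t) = 2*t**2)
H = -1892/79 (H = -24 + 8/(-4 + 2*9**2) = -24 + 8/(-4 + 2*81) = -24 + 8/(-4 + 162) = -24 + 8/158 = -24 + 8*(1/158) = -24 + 4/79 = -1892/79 ≈ -23.949)
o(G, I) = -1892/79 - G
((-70 - 23) + o(9, q))**2 = ((-70 - 23) + (-1892/79 - 1*9))**2 = (-93 + (-1892/79 - 9))**2 = (-93 - 2603/79)**2 = (-9950/79)**2 = 99002500/6241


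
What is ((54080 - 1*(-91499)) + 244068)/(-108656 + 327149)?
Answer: 389647/218493 ≈ 1.7833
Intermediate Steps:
((54080 - 1*(-91499)) + 244068)/(-108656 + 327149) = ((54080 + 91499) + 244068)/218493 = (145579 + 244068)*(1/218493) = 389647*(1/218493) = 389647/218493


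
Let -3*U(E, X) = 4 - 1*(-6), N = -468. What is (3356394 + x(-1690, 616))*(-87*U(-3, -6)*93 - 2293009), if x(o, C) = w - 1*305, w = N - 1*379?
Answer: -7603109226438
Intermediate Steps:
w = -847 (w = -468 - 1*379 = -468 - 379 = -847)
U(E, X) = -10/3 (U(E, X) = -(4 - 1*(-6))/3 = -(4 + 6)/3 = -⅓*10 = -10/3)
x(o, C) = -1152 (x(o, C) = -847 - 1*305 = -847 - 305 = -1152)
(3356394 + x(-1690, 616))*(-87*U(-3, -6)*93 - 2293009) = (3356394 - 1152)*(-87*(-10/3)*93 - 2293009) = 3355242*(290*93 - 2293009) = 3355242*(26970 - 2293009) = 3355242*(-2266039) = -7603109226438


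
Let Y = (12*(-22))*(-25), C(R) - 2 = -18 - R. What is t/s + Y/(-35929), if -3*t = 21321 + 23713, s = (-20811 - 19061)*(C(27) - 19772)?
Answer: -87892578037/478419066720 ≈ -0.18371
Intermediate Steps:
C(R) = -16 - R (C(R) = 2 + (-18 - R) = -16 - R)
Y = 6600 (Y = -264*(-25) = 6600)
s = 790063680 (s = (-20811 - 19061)*((-16 - 1*27) - 19772) = -39872*((-16 - 27) - 19772) = -39872*(-43 - 19772) = -39872*(-19815) = 790063680)
t = -45034/3 (t = -(21321 + 23713)/3 = -⅓*45034 = -45034/3 ≈ -15011.)
t/s + Y/(-35929) = -45034/3/790063680 + 6600/(-35929) = -45034/3*1/790063680 + 6600*(-1/35929) = -253/13315680 - 6600/35929 = -87892578037/478419066720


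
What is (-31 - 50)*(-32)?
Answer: 2592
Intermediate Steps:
(-31 - 50)*(-32) = -81*(-32) = 2592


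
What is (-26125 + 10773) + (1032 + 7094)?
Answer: -7226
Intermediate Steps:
(-26125 + 10773) + (1032 + 7094) = -15352 + 8126 = -7226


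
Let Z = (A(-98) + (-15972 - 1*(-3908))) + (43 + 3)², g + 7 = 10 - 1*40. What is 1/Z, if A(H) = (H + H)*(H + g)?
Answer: 1/16512 ≈ 6.0562e-5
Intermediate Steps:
g = -37 (g = -7 + (10 - 1*40) = -7 + (10 - 40) = -7 - 30 = -37)
A(H) = 2*H*(-37 + H) (A(H) = (H + H)*(H - 37) = (2*H)*(-37 + H) = 2*H*(-37 + H))
Z = 16512 (Z = (2*(-98)*(-37 - 98) + (-15972 - 1*(-3908))) + (43 + 3)² = (2*(-98)*(-135) + (-15972 + 3908)) + 46² = (26460 - 12064) + 2116 = 14396 + 2116 = 16512)
1/Z = 1/16512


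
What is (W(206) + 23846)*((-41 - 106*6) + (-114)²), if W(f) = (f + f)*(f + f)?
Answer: 2384835210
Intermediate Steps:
W(f) = 4*f² (W(f) = (2*f)*(2*f) = 4*f²)
(W(206) + 23846)*((-41 - 106*6) + (-114)²) = (4*206² + 23846)*((-41 - 106*6) + (-114)²) = (4*42436 + 23846)*((-41 - 636) + 12996) = (169744 + 23846)*(-677 + 12996) = 193590*12319 = 2384835210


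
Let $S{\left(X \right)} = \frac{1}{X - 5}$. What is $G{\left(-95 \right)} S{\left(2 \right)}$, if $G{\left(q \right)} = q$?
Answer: $\frac{95}{3} \approx 31.667$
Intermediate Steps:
$S{\left(X \right)} = \frac{1}{-5 + X}$
$G{\left(-95 \right)} S{\left(2 \right)} = - \frac{95}{-5 + 2} = - \frac{95}{-3} = \left(-95\right) \left(- \frac{1}{3}\right) = \frac{95}{3}$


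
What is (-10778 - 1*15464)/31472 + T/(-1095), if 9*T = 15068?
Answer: -366417503/155078280 ≈ -2.3628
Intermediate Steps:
T = 15068/9 (T = (1/9)*15068 = 15068/9 ≈ 1674.2)
(-10778 - 1*15464)/31472 + T/(-1095) = (-10778 - 1*15464)/31472 + (15068/9)/(-1095) = (-10778 - 15464)*(1/31472) + (15068/9)*(-1/1095) = -26242*1/31472 - 15068/9855 = -13121/15736 - 15068/9855 = -366417503/155078280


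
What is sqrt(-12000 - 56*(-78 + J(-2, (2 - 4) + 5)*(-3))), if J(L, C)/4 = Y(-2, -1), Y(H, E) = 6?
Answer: 60*I ≈ 60.0*I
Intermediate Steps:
J(L, C) = 24 (J(L, C) = 4*6 = 24)
sqrt(-12000 - 56*(-78 + J(-2, (2 - 4) + 5)*(-3))) = sqrt(-12000 - 56*(-78 + 24*(-3))) = sqrt(-12000 - 56*(-78 - 72)) = sqrt(-12000 - 56*(-150)) = sqrt(-12000 + 8400) = sqrt(-3600) = 60*I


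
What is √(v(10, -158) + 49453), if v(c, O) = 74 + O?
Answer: √49369 ≈ 222.19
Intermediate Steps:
√(v(10, -158) + 49453) = √((74 - 158) + 49453) = √(-84 + 49453) = √49369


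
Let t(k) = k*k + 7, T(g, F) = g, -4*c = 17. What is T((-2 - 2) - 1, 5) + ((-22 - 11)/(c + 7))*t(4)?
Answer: -281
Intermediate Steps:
c = -17/4 (c = -¼*17 = -17/4 ≈ -4.2500)
t(k) = 7 + k² (t(k) = k² + 7 = 7 + k²)
T((-2 - 2) - 1, 5) + ((-22 - 11)/(c + 7))*t(4) = ((-2 - 2) - 1) + ((-22 - 11)/(-17/4 + 7))*(7 + 4²) = (-4 - 1) + (-33/11/4)*(7 + 16) = -5 - 33*4/11*23 = -5 - 12*23 = -5 - 276 = -281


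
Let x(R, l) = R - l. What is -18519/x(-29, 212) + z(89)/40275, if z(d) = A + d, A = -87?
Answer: 745853207/9706275 ≈ 76.842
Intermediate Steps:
z(d) = -87 + d
-18519/x(-29, 212) + z(89)/40275 = -18519/(-29 - 1*212) + (-87 + 89)/40275 = -18519/(-29 - 212) + 2*(1/40275) = -18519/(-241) + 2/40275 = -18519*(-1/241) + 2/40275 = 18519/241 + 2/40275 = 745853207/9706275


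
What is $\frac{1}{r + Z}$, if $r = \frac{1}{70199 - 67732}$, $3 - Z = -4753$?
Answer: $\frac{2467}{11733053} \approx 0.00021026$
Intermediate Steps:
$Z = 4756$ ($Z = 3 - -4753 = 3 + 4753 = 4756$)
$r = \frac{1}{2467} \approx 0.00040535$
$\frac{1}{r + Z} = \frac{1}{\frac{1}{2467} + 4756} = \frac{1}{\frac{11733053}{2467}} = \frac{2467}{11733053}$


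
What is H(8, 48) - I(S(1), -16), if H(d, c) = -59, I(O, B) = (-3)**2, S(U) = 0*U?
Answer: -68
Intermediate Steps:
S(U) = 0
I(O, B) = 9
H(8, 48) - I(S(1), -16) = -59 - 1*9 = -59 - 9 = -68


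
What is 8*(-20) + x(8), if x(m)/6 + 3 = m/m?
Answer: -172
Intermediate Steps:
x(m) = -12 (x(m) = -18 + 6*(m/m) = -18 + 6*1 = -18 + 6 = -12)
8*(-20) + x(8) = 8*(-20) - 12 = -160 - 12 = -172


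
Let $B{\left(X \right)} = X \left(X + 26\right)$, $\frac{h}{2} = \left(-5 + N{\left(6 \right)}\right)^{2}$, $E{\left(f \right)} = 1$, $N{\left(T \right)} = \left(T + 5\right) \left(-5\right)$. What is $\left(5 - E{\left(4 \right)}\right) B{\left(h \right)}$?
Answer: $208108800$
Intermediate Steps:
$N{\left(T \right)} = -25 - 5 T$ ($N{\left(T \right)} = \left(5 + T\right) \left(-5\right) = -25 - 5 T$)
$h = 7200$ ($h = 2 \left(-5 - 55\right)^{2} = 2 \left(-60\right)^{2} = 2 \cdot 3600 = 7200$)
$B{\left(X \right)} = X \left(26 + X\right)$
$\left(5 - E{\left(4 \right)}\right) B{\left(h \right)} = \left(5 - 1\right) 7200 \left(26 + 7200\right) = \left(5 - 1\right) 7200 \cdot 7226 = 4 \cdot 52027200 = 208108800$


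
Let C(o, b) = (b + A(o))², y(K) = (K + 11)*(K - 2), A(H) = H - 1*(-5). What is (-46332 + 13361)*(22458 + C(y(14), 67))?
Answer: -5303121582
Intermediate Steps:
A(H) = 5 + H (A(H) = H + 5 = 5 + H)
y(K) = (-2 + K)*(11 + K) (y(K) = (11 + K)*(-2 + K) = (-2 + K)*(11 + K))
C(o, b) = (5 + b + o)² (C(o, b) = (b + (5 + o))² = (5 + b + o)²)
(-46332 + 13361)*(22458 + C(y(14), 67)) = (-46332 + 13361)*(22458 + (5 + 67 + (-22 + 14² + 9*14))²) = -32971*(22458 + (5 + 67 + (-22 + 196 + 126))²) = -32971*(22458 + (5 + 67 + 300)²) = -32971*(22458 + 372²) = -32971*(22458 + 138384) = -32971*160842 = -5303121582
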